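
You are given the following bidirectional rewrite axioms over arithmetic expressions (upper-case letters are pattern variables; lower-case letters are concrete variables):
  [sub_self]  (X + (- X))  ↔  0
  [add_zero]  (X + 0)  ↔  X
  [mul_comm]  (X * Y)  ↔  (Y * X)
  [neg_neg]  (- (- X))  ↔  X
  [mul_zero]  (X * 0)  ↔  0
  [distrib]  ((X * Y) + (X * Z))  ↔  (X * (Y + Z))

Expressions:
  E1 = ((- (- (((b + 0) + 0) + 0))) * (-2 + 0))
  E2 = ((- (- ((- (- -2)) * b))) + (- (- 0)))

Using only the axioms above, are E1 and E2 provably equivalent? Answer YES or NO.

YES

step 1: neg_neg (→) rewrites (- (- (((b + 0) + 0) + 0))) into (((b + 0) + 0) + 0), now ((((b + 0) + 0) + 0) * (-2 + 0))
step 2: add_zero (→) rewrites (((b + 0) + 0) + 0) into ((b + 0) + 0), now (((b + 0) + 0) * (-2 + 0))
step 3: add_zero (→) rewrites (-2 + 0) into -2, now (((b + 0) + 0) * -2)
step 4: add_zero (→) rewrites (b + 0) into b, now ((b + 0) * -2)
step 5: add_zero (→) rewrites (b + 0) into b, now (b * -2)
step 6: neg_neg (←) rewrites -2 into (- (- -2)), now (b * (- (- -2)))
step 7: mul_comm (→) rewrites (b * (- (- -2))) into ((- (- -2)) * b)
step 8: add_zero (←) rewrites ((- (- -2)) * b) into (((- (- -2)) * b) + 0)
step 9: neg_neg (←) rewrites 0 into (- (- 0)), now (((- (- -2)) * b) + (- (- 0)))
step 10: neg_neg (←) rewrites ((- (- -2)) * b) into (- (- ((- (- -2)) * b))), which is E2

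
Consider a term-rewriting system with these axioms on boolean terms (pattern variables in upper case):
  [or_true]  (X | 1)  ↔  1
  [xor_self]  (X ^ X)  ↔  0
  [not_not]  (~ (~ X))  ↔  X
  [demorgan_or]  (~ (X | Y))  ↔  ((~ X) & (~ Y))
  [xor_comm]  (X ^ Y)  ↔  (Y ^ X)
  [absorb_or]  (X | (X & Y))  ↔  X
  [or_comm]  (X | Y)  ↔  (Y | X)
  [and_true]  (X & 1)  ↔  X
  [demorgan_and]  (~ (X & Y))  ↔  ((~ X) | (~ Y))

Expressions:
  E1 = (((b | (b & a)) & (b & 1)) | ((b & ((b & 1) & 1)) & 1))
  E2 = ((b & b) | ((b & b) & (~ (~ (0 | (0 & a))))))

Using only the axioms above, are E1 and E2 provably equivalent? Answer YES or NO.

YES

1. [and_true →] (b & 1)  →  b;  E1 = (((b | (b & a)) & (b & 1)) | ((b & (b & 1)) & 1))
2. [absorb_or →] (b | (b & a))  →  b;  E1 = ((b & (b & 1)) | ((b & (b & 1)) & 1))
3. [absorb_or →] ((b & (b & 1)) | ((b & (b & 1)) & 1))  →  (b & (b & 1))
4. [and_true →] (b & 1)  →  b;  E1 = (b & b)
5. [absorb_or ←] (b & b)  →  ((b & b) | ((b & b) & 0))
6. [not_not ←] 0  →  (~ (~ 0));  E1 = ((b & b) | ((b & b) & (~ (~ 0))))
7. [absorb_or ←] 0  →  (0 | (0 & a));  this is E2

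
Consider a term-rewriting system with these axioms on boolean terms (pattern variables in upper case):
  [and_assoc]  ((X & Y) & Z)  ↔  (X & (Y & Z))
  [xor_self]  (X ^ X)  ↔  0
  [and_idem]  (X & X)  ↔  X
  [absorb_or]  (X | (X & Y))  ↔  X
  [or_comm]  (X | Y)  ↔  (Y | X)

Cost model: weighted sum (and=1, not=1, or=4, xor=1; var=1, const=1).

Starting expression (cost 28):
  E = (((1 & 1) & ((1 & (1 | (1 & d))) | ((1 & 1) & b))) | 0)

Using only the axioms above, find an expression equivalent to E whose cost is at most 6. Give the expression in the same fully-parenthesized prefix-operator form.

(1 | 0)   [cost 6]

1. [absorb_or →] (1 | (1 & d))  →  1;  E = (((1 & 1) & ((1 & 1) | ((1 & 1) & b))) | 0)
2. [absorb_or →] ((1 & 1) | ((1 & 1) & b))  →  (1 & 1);  E = (((1 & 1) & (1 & 1)) | 0)
3. [and_idem →] ((1 & 1) & (1 & 1))  →  (1 & 1);  E = ((1 & 1) | 0)
4. [and_idem →] (1 & 1)  →  1;  cost 6 ≤ 6, done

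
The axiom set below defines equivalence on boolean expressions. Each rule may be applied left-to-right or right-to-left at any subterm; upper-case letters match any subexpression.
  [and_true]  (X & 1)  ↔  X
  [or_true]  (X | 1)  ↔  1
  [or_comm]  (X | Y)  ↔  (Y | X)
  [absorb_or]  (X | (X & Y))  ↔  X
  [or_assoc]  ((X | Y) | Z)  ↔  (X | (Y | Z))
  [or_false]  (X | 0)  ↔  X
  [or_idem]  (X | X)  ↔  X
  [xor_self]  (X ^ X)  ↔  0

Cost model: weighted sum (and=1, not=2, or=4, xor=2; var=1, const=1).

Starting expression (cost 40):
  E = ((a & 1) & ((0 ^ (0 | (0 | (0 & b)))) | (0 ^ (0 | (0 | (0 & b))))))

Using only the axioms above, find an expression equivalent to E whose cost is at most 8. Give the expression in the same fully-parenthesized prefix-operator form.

((a & 1) & (0 ^ 0))   [cost 8]

1. [or_idem →] ((0 ^ (0 | (0 | (0 & b)))) | (0 ^ (0 | (0 | (0 & b)))))  →  (0 ^ (0 | (0 | (0 & b))));  E = ((a & 1) & (0 ^ (0 | (0 | (0 & b)))))
2. [absorb_or →] (0 | (0 & b))  →  0;  E = ((a & 1) & (0 ^ (0 | 0)))
3. [or_idem →] (0 | 0)  →  0;  cost 8 ≤ 8, done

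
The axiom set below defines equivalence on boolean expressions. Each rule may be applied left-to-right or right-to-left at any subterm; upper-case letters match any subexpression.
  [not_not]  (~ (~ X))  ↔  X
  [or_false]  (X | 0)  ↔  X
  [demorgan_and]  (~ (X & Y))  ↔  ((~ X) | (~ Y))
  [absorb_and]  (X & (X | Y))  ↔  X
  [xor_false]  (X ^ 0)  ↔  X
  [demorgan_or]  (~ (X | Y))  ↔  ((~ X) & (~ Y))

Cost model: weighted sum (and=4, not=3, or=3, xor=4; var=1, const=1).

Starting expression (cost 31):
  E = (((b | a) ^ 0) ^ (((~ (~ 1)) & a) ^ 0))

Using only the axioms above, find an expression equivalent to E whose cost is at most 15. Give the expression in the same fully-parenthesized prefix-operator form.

((b | a) ^ (1 & a))   [cost 15]

(1) (((~ (~ 1)) & a) ^ 0)  =[xor_false →]=  ((~ (~ 1)) & a)    ⊢ (((b | a) ^ 0) ^ ((~ (~ 1)) & a))
(2) ((b | a) ^ 0)  =[xor_false →]=  (b | a)    ⊢ ((b | a) ^ ((~ (~ 1)) & a))
(3) (~ (~ 1))  =[not_not →]=  1    ⊢ cost 15, within 15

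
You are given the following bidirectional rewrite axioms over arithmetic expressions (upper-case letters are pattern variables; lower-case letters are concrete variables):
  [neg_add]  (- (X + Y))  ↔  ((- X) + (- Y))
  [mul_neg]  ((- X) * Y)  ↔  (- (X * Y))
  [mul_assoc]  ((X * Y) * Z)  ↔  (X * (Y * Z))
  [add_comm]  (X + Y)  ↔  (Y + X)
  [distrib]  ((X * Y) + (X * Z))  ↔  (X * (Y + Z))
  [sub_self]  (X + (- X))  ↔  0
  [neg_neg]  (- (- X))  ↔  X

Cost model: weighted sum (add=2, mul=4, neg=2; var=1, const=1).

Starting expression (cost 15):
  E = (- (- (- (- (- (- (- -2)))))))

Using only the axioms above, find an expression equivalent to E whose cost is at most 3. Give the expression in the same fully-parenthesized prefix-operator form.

(- -2)   [cost 3]

1. [neg_neg →] (- (- (- (- (- (- -2))))))  →  (- (- (- (- -2))));  E = (- (- (- (- (- -2)))))
2. [neg_neg →] (- (- (- (- (- -2)))))  →  (- (- (- -2)))
3. [neg_neg →] (- (- -2))  →  -2;  cost 3 ≤ 3, done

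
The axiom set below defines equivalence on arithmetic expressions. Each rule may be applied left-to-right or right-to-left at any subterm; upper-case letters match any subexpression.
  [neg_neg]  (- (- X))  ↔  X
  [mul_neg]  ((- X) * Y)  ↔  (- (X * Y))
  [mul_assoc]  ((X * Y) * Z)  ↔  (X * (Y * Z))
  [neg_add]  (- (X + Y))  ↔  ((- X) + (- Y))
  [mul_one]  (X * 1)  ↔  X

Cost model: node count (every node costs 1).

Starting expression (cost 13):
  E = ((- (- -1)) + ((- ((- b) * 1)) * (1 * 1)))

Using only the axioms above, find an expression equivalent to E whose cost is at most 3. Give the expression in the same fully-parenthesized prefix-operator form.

step 1: mul_one (→) rewrites ((- b) * 1) into (- b), now ((- (- -1)) + ((- (- b)) * (1 * 1)))
step 2: neg_neg (→) rewrites (- (- b)) into b, now ((- (- -1)) + (b * (1 * 1)))
step 3: mul_one (→) rewrites (1 * 1) into 1, now ((- (- -1)) + (b * 1))
step 4: mul_one (→) rewrites (b * 1) into b, now ((- (- -1)) + b)
step 5: neg_neg (→) rewrites (- (- -1)) into -1, reaching cost 3 (bound 3)

(-1 + b)   [cost 3]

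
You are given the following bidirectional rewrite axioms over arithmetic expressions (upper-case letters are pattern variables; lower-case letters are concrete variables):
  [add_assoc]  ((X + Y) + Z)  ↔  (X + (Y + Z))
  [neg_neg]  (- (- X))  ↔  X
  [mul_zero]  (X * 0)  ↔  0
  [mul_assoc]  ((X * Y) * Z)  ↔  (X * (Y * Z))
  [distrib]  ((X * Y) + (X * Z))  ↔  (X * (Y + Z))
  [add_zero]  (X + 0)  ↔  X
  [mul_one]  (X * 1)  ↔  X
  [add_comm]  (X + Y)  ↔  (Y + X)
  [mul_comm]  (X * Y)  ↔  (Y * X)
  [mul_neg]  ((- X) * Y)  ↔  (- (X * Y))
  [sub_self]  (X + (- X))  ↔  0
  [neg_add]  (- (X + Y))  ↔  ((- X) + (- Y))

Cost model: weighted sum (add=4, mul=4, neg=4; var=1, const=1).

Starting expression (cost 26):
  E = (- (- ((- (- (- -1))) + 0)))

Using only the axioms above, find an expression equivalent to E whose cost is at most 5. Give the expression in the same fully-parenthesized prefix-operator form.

(- -1)   [cost 5]

(1) (- (- -1))  =[neg_neg →]=  -1    ⊢ (- (- ((- -1) + 0)))
(2) (- (- ((- -1) + 0)))  =[neg_neg →]=  ((- -1) + 0)
(3) ((- -1) + 0)  =[add_zero →]=  (- -1)    ⊢ cost 5, within 5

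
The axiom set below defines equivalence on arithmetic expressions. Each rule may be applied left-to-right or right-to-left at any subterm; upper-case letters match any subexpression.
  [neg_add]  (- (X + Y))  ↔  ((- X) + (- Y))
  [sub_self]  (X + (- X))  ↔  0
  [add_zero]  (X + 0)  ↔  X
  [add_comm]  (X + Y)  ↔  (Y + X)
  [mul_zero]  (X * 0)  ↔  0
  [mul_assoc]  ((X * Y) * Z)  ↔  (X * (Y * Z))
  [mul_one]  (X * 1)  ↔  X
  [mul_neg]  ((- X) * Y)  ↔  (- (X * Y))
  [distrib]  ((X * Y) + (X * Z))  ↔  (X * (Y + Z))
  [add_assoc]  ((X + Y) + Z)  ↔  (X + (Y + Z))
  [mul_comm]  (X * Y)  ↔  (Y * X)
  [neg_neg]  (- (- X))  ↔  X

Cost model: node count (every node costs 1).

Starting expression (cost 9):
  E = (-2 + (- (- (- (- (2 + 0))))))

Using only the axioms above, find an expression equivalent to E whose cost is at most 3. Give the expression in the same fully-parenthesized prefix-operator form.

(1) (- (- (- (- (2 + 0)))))  =[neg_neg →]=  (- (- (2 + 0)))    ⊢ (-2 + (- (- (2 + 0))))
(2) (- (- (2 + 0)))  =[neg_neg →]=  (2 + 0)    ⊢ (-2 + (2 + 0))
(3) (2 + 0)  =[add_zero →]=  2    ⊢ cost 3, within 3

(-2 + 2)   [cost 3]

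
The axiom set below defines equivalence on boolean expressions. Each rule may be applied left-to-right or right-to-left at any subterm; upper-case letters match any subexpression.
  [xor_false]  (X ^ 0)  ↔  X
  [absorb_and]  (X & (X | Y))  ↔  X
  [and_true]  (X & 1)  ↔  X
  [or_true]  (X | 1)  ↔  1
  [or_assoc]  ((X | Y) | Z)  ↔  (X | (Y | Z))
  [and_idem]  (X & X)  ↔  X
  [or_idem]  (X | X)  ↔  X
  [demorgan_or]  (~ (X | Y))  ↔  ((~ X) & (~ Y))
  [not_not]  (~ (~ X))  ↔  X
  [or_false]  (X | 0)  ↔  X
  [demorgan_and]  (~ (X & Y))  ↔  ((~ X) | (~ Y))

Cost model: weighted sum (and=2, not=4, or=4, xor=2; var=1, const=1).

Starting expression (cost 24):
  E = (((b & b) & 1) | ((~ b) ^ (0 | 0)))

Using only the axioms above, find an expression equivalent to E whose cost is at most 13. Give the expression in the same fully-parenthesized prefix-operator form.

((b & 1) | (~ b))   [cost 13]

1. [or_idem →] (0 | 0)  →  0;  E = (((b & b) & 1) | ((~ b) ^ 0))
2. [and_idem →] (b & b)  →  b;  E = ((b & 1) | ((~ b) ^ 0))
3. [xor_false →] ((~ b) ^ 0)  →  (~ b);  cost 13 ≤ 13, done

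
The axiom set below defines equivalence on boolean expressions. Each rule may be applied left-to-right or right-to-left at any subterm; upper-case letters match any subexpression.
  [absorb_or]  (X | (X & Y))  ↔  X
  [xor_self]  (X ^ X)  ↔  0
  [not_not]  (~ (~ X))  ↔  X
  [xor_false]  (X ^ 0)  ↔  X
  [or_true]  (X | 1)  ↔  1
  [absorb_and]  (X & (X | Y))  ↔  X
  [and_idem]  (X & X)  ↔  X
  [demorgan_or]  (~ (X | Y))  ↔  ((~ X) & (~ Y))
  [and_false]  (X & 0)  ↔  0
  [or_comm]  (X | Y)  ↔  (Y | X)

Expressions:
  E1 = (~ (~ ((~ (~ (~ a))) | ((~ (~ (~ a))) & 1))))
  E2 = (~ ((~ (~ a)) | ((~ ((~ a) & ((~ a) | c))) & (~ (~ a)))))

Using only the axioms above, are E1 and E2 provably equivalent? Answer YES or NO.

YES

step 1: absorb_or (→) rewrites ((~ (~ (~ a))) | ((~ (~ (~ a))) & 1)) into (~ (~ (~ a))), now (~ (~ (~ (~ (~ a)))))
step 2: not_not (→) rewrites (~ (~ a)) into a, now (~ (~ (~ a)))
step 3: absorb_or (←) rewrites (~ (~ a)) into ((~ (~ a)) | ((~ (~ a)) & a)), now (~ ((~ (~ a)) | ((~ (~ a)) & a)))
step 4: not_not (←) rewrites a into (~ (~ a)), now (~ ((~ (~ a)) | ((~ (~ a)) & (~ (~ a)))))
step 5: absorb_and (←) rewrites (~ a) into ((~ a) & ((~ a) | c)), which is E2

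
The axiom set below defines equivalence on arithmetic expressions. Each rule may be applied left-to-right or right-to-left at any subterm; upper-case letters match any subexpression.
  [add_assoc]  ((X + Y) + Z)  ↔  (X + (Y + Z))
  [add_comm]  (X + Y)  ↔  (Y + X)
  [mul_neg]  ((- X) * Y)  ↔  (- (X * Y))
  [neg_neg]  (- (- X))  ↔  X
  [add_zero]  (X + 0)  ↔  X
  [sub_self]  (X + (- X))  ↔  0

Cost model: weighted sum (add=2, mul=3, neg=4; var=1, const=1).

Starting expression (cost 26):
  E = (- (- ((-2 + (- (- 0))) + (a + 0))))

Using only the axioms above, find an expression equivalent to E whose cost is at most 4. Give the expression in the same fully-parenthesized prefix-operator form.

(-2 + a)   [cost 4]

step 1: neg_neg (→) rewrites (- (- ((-2 + (- (- 0))) + (a + 0)))) into ((-2 + (- (- 0))) + (a + 0))
step 2: neg_neg (→) rewrites (- (- 0)) into 0, now ((-2 + 0) + (a + 0))
step 3: add_zero (→) rewrites (a + 0) into a, now ((-2 + 0) + a)
step 4: add_zero (→) rewrites (-2 + 0) into -2, reaching cost 4 (bound 4)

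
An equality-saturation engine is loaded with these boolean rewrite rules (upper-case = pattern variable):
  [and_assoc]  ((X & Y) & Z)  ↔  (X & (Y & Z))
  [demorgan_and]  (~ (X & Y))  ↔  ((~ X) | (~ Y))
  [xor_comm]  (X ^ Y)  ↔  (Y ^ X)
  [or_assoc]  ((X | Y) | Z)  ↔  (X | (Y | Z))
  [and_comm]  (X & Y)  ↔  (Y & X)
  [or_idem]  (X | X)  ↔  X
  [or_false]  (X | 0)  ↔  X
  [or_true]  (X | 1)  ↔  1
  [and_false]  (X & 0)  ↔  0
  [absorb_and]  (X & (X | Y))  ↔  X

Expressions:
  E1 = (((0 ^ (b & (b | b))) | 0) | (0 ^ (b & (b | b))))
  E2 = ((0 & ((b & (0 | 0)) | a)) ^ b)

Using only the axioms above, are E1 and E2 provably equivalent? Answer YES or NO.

YES

1. [or_false →] ((0 ^ (b & (b | b))) | 0)  →  (0 ^ (b & (b | b)));  E1 = ((0 ^ (b & (b | b))) | (0 ^ (b & (b | b))))
2. [or_idem →] ((0 ^ (b & (b | b))) | (0 ^ (b & (b | b))))  →  (0 ^ (b & (b | b)))
3. [absorb_and →] (b & (b | b))  →  b;  E1 = (0 ^ b)
4. [absorb_and ←] 0  →  (0 & (0 | a));  E1 = ((0 & (0 | a)) ^ b)
5. [and_false ←] 0  →  (b & 0);  E1 = ((0 & ((b & 0) | a)) ^ b)
6. [or_false ←] 0  →  (0 | 0);  this is E2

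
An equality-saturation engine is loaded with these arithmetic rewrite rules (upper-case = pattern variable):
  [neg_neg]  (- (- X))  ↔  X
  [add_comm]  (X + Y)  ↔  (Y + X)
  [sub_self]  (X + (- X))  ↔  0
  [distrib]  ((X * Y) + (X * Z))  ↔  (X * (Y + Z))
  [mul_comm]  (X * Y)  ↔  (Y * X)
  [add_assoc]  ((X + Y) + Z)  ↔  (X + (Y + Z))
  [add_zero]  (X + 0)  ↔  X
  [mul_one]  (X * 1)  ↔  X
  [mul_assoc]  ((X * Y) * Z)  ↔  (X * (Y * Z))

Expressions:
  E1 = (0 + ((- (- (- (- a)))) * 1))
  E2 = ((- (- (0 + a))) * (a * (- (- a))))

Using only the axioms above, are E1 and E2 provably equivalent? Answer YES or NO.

NO

The axioms are sound identities: if E1 ↔* E2 then E1 and E2 evaluate identically under any assignment.
Under a=2: E1 evaluates to 2, E2 to 8. Distinct ⇒ no rewrite sequence connects them.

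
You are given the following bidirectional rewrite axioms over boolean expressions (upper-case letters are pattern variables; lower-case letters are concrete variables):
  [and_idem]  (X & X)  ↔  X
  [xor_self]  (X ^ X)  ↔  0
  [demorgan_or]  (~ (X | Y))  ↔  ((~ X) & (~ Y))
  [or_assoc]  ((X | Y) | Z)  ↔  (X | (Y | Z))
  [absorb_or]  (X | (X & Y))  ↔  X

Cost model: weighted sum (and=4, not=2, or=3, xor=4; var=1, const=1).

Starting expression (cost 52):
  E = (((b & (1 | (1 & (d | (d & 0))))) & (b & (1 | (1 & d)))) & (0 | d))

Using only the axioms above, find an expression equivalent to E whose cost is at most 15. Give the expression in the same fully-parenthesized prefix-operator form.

step 1: absorb_or (→) rewrites (d | (d & 0)) into d, now (((b & (1 | (1 & d))) & (b & (1 | (1 & d)))) & (0 | d))
step 2: and_idem (→) rewrites ((b & (1 | (1 & d))) & (b & (1 | (1 & d)))) into (b & (1 | (1 & d))), now ((b & (1 | (1 & d))) & (0 | d))
step 3: absorb_or (→) rewrites (1 | (1 & d)) into 1, reaching cost 15 (bound 15)

((b & 1) & (0 | d))   [cost 15]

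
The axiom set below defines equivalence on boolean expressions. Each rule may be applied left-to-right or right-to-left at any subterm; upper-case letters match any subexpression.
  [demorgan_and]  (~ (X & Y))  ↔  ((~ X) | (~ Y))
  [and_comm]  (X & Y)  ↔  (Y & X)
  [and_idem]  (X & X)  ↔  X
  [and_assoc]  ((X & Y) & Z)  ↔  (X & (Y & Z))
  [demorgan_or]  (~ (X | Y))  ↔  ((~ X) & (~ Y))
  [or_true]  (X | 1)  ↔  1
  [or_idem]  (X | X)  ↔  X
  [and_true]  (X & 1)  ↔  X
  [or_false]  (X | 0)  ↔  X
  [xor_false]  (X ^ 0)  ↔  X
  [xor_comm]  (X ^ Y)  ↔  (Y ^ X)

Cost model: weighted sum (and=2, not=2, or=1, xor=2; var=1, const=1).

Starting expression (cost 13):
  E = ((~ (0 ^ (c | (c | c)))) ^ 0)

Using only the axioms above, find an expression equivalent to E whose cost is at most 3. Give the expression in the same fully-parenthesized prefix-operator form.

1. [xor_false →] ((~ (0 ^ (c | (c | c)))) ^ 0)  →  (~ (0 ^ (c | (c | c))))
2. [or_idem →] (c | c)  →  c;  E = (~ (0 ^ (c | c)))
3. [or_idem →] (c | c)  →  c;  E = (~ (0 ^ c))
4. [xor_comm →] (0 ^ c)  →  (c ^ 0);  E = (~ (c ^ 0))
5. [xor_false →] (c ^ 0)  →  c;  cost 3 ≤ 3, done

(~ c)   [cost 3]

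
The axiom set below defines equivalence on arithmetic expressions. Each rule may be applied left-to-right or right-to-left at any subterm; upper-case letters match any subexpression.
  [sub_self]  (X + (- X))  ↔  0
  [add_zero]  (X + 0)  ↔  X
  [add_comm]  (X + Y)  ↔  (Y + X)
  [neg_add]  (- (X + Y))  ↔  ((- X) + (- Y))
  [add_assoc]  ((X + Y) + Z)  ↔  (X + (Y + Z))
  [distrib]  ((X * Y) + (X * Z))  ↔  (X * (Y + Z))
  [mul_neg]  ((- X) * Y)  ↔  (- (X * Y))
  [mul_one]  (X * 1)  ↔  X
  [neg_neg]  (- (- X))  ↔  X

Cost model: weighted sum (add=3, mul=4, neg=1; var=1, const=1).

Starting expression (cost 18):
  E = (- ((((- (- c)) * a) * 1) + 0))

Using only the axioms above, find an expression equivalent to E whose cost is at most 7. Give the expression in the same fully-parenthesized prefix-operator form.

(- (c * a))   [cost 7]

1. [neg_neg →] (- (- c))  →  c;  E = (- (((c * a) * 1) + 0))
2. [add_zero →] (((c * a) * 1) + 0)  →  ((c * a) * 1);  E = (- ((c * a) * 1))
3. [mul_one →] ((c * a) * 1)  →  (c * a);  cost 7 ≤ 7, done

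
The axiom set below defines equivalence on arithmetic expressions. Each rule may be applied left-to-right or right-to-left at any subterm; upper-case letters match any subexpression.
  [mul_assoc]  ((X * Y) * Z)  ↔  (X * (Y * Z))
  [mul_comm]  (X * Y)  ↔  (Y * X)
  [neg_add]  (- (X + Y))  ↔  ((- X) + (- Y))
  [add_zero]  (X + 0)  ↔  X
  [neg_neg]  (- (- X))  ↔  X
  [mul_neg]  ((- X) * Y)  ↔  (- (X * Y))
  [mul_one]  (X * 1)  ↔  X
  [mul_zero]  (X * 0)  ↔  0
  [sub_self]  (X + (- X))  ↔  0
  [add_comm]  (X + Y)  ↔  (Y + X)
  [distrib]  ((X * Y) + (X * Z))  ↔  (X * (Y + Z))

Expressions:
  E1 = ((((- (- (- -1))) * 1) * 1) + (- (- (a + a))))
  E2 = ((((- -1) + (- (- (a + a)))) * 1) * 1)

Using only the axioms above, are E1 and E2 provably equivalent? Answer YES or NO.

YES

1. [mul_one →] ((- (- (- -1))) * 1)  →  (- (- (- -1)));  E1 = (((- (- (- -1))) * 1) + (- (- (a + a))))
2. [mul_one →] ((- (- (- -1))) * 1)  →  (- (- (- -1)));  E1 = ((- (- (- -1))) + (- (- (a + a))))
3. [neg_neg →] (- (- (a + a)))  →  (a + a);  E1 = ((- (- (- -1))) + (a + a))
4. [neg_neg →] (- (- (- -1)))  →  (- -1);  E1 = ((- -1) + (a + a))
5. [neg_neg ←] (a + a)  →  (- (- (a + a)));  E1 = ((- -1) + (- (- (a + a))))
6. [mul_one ←] ((- -1) + (- (- (a + a))))  →  (((- -1) + (- (- (a + a)))) * 1)
7. [mul_one ←] ((- -1) + (- (- (a + a))))  →  (((- -1) + (- (- (a + a)))) * 1);  this is E2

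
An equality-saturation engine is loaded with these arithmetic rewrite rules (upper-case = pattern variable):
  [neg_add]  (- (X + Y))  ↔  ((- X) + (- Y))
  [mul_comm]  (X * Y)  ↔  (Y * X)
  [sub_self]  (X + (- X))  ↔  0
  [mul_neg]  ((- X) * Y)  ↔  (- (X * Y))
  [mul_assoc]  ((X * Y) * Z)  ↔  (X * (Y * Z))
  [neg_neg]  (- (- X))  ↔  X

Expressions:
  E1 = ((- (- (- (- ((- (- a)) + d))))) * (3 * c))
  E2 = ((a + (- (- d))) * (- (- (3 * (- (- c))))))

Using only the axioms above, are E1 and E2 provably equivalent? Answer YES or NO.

step 1: neg_neg (→) rewrites (- (- (- (- ((- (- a)) + d))))) into (- (- ((- (- a)) + d))), now ((- (- ((- (- a)) + d))) * (3 * c))
step 2: neg_neg (→) rewrites (- (- a)) into a, now ((- (- (a + d))) * (3 * c))
step 3: neg_neg (→) rewrites (- (- (a + d))) into (a + d), now ((a + d) * (3 * c))
step 4: neg_neg (←) rewrites (3 * c) into (- (- (3 * c))), now ((a + d) * (- (- (3 * c))))
step 5: neg_neg (←) rewrites c into (- (- c)), now ((a + d) * (- (- (3 * (- (- c))))))
step 6: neg_neg (←) rewrites d into (- (- d)), which is E2

YES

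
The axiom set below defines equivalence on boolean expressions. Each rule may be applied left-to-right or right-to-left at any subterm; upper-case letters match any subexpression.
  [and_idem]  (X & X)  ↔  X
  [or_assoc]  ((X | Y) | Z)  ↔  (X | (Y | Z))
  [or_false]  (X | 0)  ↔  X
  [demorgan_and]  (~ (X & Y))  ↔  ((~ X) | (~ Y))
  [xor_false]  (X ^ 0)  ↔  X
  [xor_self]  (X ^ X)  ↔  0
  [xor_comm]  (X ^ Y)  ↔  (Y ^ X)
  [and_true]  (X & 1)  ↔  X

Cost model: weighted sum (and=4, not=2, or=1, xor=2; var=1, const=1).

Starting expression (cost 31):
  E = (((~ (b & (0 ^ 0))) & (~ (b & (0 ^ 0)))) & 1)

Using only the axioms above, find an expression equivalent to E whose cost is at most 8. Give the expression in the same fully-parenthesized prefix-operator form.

1. [and_idem →] ((~ (b & (0 ^ 0))) & (~ (b & (0 ^ 0))))  →  (~ (b & (0 ^ 0)));  E = ((~ (b & (0 ^ 0))) & 1)
2. [xor_false →] (0 ^ 0)  →  0;  E = ((~ (b & 0)) & 1)
3. [and_true →] ((~ (b & 0)) & 1)  →  (~ (b & 0));  cost 8 ≤ 8, done

(~ (b & 0))   [cost 8]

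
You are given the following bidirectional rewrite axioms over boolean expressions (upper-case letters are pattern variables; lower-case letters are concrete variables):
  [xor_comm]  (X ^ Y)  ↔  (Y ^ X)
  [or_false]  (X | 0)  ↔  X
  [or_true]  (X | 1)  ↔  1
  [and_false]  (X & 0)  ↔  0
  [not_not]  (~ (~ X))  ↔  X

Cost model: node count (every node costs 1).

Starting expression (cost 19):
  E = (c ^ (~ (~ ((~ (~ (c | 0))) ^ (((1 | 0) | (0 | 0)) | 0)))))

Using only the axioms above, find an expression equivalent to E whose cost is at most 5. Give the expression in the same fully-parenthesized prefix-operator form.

step 1: not_not (→) rewrites (~ (~ ((~ (~ (c | 0))) ^ (((1 | 0) | (0 | 0)) | 0)))) into ((~ (~ (c | 0))) ^ (((1 | 0) | (0 | 0)) | 0)), now (c ^ ((~ (~ (c | 0))) ^ (((1 | 0) | (0 | 0)) | 0)))
step 2: or_false (→) rewrites (c | 0) into c, now (c ^ ((~ (~ c)) ^ (((1 | 0) | (0 | 0)) | 0)))
step 3: or_false (→) rewrites (0 | 0) into 0, now (c ^ ((~ (~ c)) ^ (((1 | 0) | 0) | 0)))
step 4: or_false (→) rewrites (((1 | 0) | 0) | 0) into ((1 | 0) | 0), now (c ^ ((~ (~ c)) ^ ((1 | 0) | 0)))
step 5: or_false (→) rewrites ((1 | 0) | 0) into (1 | 0), now (c ^ ((~ (~ c)) ^ (1 | 0)))
step 6: or_false (→) rewrites (1 | 0) into 1, now (c ^ ((~ (~ c)) ^ 1))
step 7: not_not (→) rewrites (~ (~ c)) into c, reaching cost 5 (bound 5)

(c ^ (c ^ 1))   [cost 5]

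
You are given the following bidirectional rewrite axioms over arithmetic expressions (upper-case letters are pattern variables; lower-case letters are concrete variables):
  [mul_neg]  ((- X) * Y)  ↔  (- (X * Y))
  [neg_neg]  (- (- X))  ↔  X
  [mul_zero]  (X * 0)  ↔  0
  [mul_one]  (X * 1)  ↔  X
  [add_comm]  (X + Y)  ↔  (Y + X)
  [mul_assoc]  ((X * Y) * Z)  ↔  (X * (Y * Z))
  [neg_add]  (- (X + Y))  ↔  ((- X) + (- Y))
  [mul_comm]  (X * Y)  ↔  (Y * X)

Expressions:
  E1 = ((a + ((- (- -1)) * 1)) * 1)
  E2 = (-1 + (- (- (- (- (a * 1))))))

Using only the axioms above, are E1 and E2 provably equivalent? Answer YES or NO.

(1) (- (- -1))  =[neg_neg →]=  -1    ⊢ ((a + (-1 * 1)) * 1)
(2) ((a + (-1 * 1)) * 1)  =[mul_one →]=  (a + (-1 * 1))
(3) (-1 * 1)  =[mul_one →]=  -1    ⊢ (a + -1)
(4) (a + -1)  =[add_comm →]=  (-1 + a)
(5) a  =[neg_neg ←]=  (- (- a))    ⊢ (-1 + (- (- a)))
(6) (- a)  =[neg_neg ←]=  (- (- (- a)))    ⊢ (-1 + (- (- (- (- a)))))
(7) a  =[mul_one ←]=  (a * 1)    ⊢ E2

YES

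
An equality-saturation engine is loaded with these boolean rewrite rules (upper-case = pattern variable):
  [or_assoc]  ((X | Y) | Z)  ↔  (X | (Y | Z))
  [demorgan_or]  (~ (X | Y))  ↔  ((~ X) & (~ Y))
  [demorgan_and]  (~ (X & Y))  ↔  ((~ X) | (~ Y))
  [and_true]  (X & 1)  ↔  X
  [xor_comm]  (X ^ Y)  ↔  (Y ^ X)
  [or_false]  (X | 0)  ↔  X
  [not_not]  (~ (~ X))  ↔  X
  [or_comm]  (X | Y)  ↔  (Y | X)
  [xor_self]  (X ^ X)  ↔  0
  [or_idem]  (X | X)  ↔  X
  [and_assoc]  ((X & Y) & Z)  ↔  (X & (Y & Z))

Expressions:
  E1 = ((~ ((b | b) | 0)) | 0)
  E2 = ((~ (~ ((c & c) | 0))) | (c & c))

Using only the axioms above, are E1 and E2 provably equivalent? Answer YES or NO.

All listed rules preserve value, hence provable equivalence implies equal values everywhere; look for a separating assignment.
b=0, c=0 gives E1 ↦ 1, E2 ↦ 0; values differ ⇒ not provably equivalent.

NO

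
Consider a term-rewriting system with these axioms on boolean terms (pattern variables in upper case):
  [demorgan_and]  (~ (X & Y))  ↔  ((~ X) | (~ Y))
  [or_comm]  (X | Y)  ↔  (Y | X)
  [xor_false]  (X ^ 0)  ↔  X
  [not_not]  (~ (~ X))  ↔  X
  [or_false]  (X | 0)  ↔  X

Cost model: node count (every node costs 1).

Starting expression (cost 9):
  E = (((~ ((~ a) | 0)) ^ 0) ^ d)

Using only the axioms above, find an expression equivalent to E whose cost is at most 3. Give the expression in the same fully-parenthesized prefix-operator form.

(a ^ d)   [cost 3]

(1) ((~ a) | 0)  =[or_false →]=  (~ a)    ⊢ (((~ (~ a)) ^ 0) ^ d)
(2) ((~ (~ a)) ^ 0)  =[xor_false →]=  (~ (~ a))    ⊢ ((~ (~ a)) ^ d)
(3) (~ (~ a))  =[not_not →]=  a    ⊢ cost 3, within 3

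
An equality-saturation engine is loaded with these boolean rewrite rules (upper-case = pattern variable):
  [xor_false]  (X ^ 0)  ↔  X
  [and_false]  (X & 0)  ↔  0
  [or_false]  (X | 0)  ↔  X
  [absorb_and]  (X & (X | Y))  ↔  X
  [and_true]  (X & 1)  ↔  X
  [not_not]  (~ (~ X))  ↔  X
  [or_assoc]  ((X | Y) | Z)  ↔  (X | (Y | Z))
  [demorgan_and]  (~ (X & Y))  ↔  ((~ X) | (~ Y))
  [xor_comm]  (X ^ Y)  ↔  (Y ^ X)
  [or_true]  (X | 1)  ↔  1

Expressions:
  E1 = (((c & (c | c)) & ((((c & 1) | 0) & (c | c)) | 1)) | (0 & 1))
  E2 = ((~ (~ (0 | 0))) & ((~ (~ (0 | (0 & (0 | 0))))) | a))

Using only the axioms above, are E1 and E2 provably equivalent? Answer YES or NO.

NO

All listed rules preserve value, hence provable equivalence implies equal values everywhere; look for a separating assignment.
a=0, c=1 gives E1 ↦ 1, E2 ↦ 0; values differ ⇒ not provably equivalent.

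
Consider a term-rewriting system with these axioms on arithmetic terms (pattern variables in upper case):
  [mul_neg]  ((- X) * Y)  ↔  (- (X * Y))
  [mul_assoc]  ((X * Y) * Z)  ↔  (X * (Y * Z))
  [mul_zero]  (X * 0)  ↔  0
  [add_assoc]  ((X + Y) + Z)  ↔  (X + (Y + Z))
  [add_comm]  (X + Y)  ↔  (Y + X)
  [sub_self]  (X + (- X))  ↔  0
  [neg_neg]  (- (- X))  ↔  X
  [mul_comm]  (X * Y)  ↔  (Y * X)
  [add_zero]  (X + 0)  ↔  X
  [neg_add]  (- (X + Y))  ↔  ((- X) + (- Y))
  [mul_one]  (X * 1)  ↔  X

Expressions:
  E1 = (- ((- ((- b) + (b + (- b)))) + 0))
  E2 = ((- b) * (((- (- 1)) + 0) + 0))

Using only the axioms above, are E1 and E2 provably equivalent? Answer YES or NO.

step 1: sub_self (→) rewrites (b + (- b)) into 0, now (- ((- ((- b) + 0)) + 0))
step 2: add_zero (→) rewrites ((- b) + 0) into (- b), now (- ((- (- b)) + 0))
step 3: neg_neg (→) rewrites (- (- b)) into b, now (- (b + 0))
step 4: add_zero (→) rewrites (b + 0) into b, now (- b)
step 5: mul_one (←) rewrites (- b) into ((- b) * 1)
step 6: add_zero (←) rewrites 1 into (1 + 0), now ((- b) * (1 + 0))
step 7: neg_neg (←) rewrites 1 into (- (- 1)), now ((- b) * ((- (- 1)) + 0))
step 8: add_zero (←) rewrites (- (- 1)) into ((- (- 1)) + 0), which is E2

YES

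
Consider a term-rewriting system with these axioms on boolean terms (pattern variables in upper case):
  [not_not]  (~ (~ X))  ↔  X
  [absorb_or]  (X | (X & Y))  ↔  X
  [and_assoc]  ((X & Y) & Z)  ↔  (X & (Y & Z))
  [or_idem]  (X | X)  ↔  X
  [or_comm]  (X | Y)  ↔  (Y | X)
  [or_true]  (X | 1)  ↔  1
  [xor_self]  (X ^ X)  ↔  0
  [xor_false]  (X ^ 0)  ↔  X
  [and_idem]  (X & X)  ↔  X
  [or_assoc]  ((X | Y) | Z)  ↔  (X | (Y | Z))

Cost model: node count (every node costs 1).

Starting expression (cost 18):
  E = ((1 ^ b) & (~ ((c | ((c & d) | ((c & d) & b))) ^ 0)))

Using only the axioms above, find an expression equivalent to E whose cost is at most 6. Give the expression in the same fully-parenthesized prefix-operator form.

((1 ^ b) & (~ c))   [cost 6]

(1) ((c & d) | ((c & d) & b))  =[absorb_or →]=  (c & d)    ⊢ ((1 ^ b) & (~ ((c | (c & d)) ^ 0)))
(2) ((c | (c & d)) ^ 0)  =[xor_false →]=  (c | (c & d))    ⊢ ((1 ^ b) & (~ (c | (c & d))))
(3) (c | (c & d))  =[absorb_or →]=  c    ⊢ cost 6, within 6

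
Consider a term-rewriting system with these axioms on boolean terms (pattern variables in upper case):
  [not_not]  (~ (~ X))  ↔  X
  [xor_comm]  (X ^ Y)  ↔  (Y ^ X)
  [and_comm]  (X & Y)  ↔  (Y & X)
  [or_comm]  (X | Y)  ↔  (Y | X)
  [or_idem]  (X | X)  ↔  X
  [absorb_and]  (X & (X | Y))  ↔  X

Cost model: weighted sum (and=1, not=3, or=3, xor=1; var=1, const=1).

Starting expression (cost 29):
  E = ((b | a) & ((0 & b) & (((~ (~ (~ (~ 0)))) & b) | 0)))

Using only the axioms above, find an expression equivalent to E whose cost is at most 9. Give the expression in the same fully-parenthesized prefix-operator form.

step 1: not_not (→) rewrites (~ (~ 0)) into 0, now ((b | a) & ((0 & b) & (((~ (~ 0)) & b) | 0)))
step 2: not_not (→) rewrites (~ (~ 0)) into 0, now ((b | a) & ((0 & b) & ((0 & b) | 0)))
step 3: absorb_and (→) rewrites ((0 & b) & ((0 & b) | 0)) into (0 & b), reaching cost 9 (bound 9)

((b | a) & (0 & b))   [cost 9]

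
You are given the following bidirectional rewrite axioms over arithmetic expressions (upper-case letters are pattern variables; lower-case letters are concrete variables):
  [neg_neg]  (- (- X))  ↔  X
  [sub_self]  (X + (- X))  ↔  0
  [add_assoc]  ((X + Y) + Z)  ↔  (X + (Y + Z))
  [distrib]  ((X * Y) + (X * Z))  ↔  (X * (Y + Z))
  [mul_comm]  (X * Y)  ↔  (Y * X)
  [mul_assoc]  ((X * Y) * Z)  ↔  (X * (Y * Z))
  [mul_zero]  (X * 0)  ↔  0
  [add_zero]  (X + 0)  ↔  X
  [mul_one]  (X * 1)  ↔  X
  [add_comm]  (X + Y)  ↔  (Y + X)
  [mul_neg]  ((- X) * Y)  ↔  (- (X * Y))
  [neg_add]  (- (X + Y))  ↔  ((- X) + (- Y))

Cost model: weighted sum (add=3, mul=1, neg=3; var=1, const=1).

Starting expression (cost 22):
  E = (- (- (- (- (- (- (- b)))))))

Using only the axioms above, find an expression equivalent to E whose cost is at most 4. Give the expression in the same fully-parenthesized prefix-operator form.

(- b)   [cost 4]

1. [neg_neg →] (- (- (- b)))  →  (- b);  E = (- (- (- (- (- b)))))
2. [neg_neg →] (- (- (- b)))  →  (- b);  E = (- (- (- b)))
3. [neg_neg →] (- (- (- b)))  →  (- b);  cost 4 ≤ 4, done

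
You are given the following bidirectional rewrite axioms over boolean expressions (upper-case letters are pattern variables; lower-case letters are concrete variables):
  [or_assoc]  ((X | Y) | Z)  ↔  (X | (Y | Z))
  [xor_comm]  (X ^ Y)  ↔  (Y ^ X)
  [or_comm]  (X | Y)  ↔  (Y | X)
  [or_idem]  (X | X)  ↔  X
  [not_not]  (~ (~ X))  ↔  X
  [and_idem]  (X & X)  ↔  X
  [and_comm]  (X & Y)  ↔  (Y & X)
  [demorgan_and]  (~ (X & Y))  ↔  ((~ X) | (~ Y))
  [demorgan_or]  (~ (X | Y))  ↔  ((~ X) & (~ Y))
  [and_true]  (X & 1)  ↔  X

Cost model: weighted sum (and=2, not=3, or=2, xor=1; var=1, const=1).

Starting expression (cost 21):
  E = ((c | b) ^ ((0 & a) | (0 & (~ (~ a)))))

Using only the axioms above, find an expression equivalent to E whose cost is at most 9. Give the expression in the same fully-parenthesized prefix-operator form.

((c | b) ^ (0 & a))   [cost 9]

(1) (~ (~ a))  =[not_not →]=  a    ⊢ ((c | b) ^ ((0 & a) | (0 & a)))
(2) ((0 & a) | (0 & a))  =[or_idem →]=  (0 & a)    ⊢ cost 9, within 9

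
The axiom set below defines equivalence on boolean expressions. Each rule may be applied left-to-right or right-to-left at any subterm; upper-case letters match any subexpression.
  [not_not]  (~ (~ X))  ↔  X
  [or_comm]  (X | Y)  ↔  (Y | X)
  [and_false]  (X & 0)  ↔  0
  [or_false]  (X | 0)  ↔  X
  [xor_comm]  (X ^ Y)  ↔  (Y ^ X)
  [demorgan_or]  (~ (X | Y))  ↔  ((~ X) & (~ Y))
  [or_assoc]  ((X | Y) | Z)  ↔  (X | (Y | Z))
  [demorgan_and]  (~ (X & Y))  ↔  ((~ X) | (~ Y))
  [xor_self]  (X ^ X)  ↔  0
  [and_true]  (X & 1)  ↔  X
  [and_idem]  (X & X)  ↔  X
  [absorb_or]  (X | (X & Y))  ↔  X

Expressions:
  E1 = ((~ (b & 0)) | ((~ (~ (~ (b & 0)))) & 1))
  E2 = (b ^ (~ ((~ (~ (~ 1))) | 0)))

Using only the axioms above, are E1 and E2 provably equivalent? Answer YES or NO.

All listed rules preserve value, hence provable equivalence implies equal values everywhere; look for a separating assignment.
b=1 gives E1 ↦ 1, E2 ↦ 0; values differ ⇒ not provably equivalent.

NO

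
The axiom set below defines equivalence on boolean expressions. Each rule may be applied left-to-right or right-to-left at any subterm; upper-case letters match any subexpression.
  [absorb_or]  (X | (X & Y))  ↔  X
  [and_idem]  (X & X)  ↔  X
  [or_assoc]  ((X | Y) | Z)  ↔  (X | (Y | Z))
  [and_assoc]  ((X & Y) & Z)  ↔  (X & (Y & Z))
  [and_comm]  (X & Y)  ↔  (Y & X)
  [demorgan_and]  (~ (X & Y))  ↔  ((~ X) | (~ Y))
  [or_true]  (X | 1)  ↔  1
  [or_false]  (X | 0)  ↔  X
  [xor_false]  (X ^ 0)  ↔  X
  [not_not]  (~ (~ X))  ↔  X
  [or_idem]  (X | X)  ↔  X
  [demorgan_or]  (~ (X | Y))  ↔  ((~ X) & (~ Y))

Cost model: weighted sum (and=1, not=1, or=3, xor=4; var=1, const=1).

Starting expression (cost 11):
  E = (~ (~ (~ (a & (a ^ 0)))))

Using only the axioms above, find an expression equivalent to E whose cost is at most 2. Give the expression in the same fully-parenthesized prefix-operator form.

(~ a)   [cost 2]

1. [xor_false →] (a ^ 0)  →  a;  E = (~ (~ (~ (a & a))))
2. [and_idem →] (a & a)  →  a;  E = (~ (~ (~ a)))
3. [not_not →] (~ (~ a))  →  a;  cost 2 ≤ 2, done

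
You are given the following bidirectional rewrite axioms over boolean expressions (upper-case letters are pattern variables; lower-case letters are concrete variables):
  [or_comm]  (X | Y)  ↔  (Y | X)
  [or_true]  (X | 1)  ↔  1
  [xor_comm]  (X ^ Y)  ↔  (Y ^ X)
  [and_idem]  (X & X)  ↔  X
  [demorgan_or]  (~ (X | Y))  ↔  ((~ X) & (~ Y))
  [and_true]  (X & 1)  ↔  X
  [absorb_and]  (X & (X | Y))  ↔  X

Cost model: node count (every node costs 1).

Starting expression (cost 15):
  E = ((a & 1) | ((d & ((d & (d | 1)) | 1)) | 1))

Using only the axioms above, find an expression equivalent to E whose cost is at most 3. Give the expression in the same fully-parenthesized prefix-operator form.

(a | 1)   [cost 3]

step 1: absorb_and (→) rewrites (d & (d | 1)) into d, now ((a & 1) | ((d & (d | 1)) | 1))
step 2: absorb_and (→) rewrites (d & (d | 1)) into d, now ((a & 1) | (d | 1))
step 3: and_true (→) rewrites (a & 1) into a, now (a | (d | 1))
step 4: or_true (→) rewrites (d | 1) into 1, reaching cost 3 (bound 3)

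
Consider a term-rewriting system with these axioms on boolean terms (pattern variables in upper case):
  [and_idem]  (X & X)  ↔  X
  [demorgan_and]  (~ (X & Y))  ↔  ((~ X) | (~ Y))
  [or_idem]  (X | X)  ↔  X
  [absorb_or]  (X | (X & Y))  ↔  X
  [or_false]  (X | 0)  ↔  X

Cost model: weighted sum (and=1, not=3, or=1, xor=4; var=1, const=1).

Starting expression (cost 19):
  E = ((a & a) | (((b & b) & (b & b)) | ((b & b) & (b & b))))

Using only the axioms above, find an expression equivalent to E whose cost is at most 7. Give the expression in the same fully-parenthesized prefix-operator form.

((a & a) | (b & b))   [cost 7]

(1) (((b & b) & (b & b)) | ((b & b) & (b & b)))  =[or_idem →]=  ((b & b) & (b & b))    ⊢ ((a & a) | ((b & b) & (b & b)))
(2) (b & b)  =[and_idem →]=  b    ⊢ ((a & a) | (b & (b & b)))
(3) (b & b)  =[and_idem →]=  b    ⊢ cost 7, within 7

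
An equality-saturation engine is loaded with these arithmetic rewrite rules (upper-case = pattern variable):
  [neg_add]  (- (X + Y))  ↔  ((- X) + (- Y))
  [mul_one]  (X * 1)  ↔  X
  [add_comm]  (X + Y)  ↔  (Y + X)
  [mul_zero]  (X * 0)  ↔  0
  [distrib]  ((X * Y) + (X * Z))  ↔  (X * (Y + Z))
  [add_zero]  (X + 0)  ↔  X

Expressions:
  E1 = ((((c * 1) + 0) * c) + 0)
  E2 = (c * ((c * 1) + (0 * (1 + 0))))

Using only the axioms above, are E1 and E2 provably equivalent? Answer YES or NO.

YES

1. [mul_one →] (c * 1)  →  c;  E1 = (((c + 0) * c) + 0)
2. [add_zero →] (((c + 0) * c) + 0)  →  ((c + 0) * c)
3. [add_zero →] (c + 0)  →  c;  E1 = (c * c)
4. [mul_one ←] c  →  (c * 1);  E1 = (c * (c * 1))
5. [add_zero ←] (c * 1)  →  ((c * 1) + 0);  E1 = (c * ((c * 1) + 0))
6. [mul_one ←] 0  →  (0 * 1);  E1 = (c * ((c * 1) + (0 * 1)))
7. [add_zero ←] 1  →  (1 + 0);  this is E2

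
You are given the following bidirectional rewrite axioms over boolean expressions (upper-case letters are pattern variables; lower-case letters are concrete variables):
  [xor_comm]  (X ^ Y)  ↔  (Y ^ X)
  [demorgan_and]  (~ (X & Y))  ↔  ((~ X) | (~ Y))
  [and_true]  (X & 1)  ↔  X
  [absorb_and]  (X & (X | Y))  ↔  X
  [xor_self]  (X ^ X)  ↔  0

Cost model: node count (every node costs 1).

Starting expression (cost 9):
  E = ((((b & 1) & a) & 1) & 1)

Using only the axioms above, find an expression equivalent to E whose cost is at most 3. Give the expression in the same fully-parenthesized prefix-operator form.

(b & a)   [cost 3]

step 1: and_true (→) rewrites (b & 1) into b, now (((b & a) & 1) & 1)
step 2: and_true (→) rewrites ((b & a) & 1) into (b & a), now ((b & a) & 1)
step 3: and_true (→) rewrites ((b & a) & 1) into (b & a), reaching cost 3 (bound 3)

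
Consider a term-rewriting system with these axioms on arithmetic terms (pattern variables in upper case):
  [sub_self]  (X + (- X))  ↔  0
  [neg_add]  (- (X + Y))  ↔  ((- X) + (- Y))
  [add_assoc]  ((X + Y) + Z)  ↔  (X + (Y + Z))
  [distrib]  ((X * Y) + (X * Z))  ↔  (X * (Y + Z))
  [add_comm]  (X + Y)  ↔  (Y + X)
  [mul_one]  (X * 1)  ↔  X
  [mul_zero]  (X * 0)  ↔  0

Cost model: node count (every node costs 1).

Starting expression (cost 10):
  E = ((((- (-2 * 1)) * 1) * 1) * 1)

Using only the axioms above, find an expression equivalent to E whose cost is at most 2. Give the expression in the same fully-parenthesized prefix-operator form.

(- -2)   [cost 2]

1. [mul_one →] ((- (-2 * 1)) * 1)  →  (- (-2 * 1));  E = (((- (-2 * 1)) * 1) * 1)
2. [mul_one →] (-2 * 1)  →  -2;  E = (((- -2) * 1) * 1)
3. [mul_one →] (((- -2) * 1) * 1)  →  ((- -2) * 1)
4. [mul_one →] ((- -2) * 1)  →  (- -2);  cost 2 ≤ 2, done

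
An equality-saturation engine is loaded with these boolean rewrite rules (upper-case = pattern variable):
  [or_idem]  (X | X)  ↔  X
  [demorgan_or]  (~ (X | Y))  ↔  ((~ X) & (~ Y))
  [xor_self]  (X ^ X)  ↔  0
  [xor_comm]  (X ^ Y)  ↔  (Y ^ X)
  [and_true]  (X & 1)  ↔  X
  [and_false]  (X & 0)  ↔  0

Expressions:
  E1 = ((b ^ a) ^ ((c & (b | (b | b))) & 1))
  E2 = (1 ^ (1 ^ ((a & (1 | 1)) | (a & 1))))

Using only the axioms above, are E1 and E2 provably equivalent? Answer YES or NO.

NO

Every axiom is a valid identity, so a rewrite proof would force E1 and E2 to agree under every assignment.
At a=0, b=1, c=0: E1 = 1 but E2 = 0; they differ, so no derivation exists.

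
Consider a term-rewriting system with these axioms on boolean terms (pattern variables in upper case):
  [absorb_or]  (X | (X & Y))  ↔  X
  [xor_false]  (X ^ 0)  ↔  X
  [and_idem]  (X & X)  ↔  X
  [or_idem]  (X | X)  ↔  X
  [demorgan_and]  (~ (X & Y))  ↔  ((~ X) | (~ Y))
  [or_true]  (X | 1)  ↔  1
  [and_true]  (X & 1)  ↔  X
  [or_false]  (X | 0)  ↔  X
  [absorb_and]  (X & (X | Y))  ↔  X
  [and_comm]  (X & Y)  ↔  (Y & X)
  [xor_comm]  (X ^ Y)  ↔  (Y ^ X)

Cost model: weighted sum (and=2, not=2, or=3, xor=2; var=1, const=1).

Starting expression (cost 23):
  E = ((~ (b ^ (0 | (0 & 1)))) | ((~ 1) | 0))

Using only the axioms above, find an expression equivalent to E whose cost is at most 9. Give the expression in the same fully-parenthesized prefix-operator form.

((~ b) | (~ 1))   [cost 9]

1. [absorb_or →] (0 | (0 & 1))  →  0;  E = ((~ (b ^ 0)) | ((~ 1) | 0))
2. [or_false →] ((~ 1) | 0)  →  (~ 1);  E = ((~ (b ^ 0)) | (~ 1))
3. [xor_false →] (b ^ 0)  →  b;  cost 9 ≤ 9, done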